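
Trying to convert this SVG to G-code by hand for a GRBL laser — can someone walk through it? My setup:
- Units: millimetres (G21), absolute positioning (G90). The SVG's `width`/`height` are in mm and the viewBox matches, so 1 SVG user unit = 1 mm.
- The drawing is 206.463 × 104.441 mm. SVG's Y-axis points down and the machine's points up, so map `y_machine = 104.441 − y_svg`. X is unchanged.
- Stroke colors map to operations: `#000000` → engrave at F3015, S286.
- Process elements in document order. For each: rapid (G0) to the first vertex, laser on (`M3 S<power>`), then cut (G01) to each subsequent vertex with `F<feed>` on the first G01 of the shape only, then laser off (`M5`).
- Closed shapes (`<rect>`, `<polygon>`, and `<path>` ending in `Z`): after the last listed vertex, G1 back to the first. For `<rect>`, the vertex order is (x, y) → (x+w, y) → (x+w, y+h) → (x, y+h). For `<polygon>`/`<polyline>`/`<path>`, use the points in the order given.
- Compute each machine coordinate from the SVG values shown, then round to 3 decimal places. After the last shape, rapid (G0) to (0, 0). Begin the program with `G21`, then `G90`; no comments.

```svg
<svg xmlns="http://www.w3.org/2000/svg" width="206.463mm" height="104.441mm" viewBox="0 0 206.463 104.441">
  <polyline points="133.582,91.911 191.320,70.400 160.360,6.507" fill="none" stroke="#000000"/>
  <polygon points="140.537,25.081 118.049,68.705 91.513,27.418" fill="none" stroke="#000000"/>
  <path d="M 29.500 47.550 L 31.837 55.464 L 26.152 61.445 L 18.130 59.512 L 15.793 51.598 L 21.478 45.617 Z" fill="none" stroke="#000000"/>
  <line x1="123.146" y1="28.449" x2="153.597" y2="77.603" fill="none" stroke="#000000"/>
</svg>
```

G21
G90
G0 X133.582 Y12.530
M3 S286
G01 X191.320 Y34.041 F3015
G01 X160.360 Y97.934
M5
G0 X140.537 Y79.360
M3 S286
G01 X118.049 Y35.736 F3015
G01 X91.513 Y77.023
G01 X140.537 Y79.360
M5
G0 X29.500 Y56.891
M3 S286
G01 X31.837 Y48.977 F3015
G01 X26.152 Y42.996
G01 X18.130 Y44.929
G01 X15.793 Y52.843
G01 X21.478 Y58.824
G01 X29.500 Y56.891
M5
G0 X123.146 Y75.992
M3 S286
G01 X153.597 Y26.838 F3015
M5
G0 X0.000 Y0.000

Since the viewBox matches the mm dimensions, user units are millimetres directly. The only transform is the Y-flip y_m = 104.441 − y_svg.

Shape 1 is a open polyline drawn with `<polyline>`. Its stroke #000000 means engrave at S286, F3015. After flipping Y the toolpath is (133.582,12.530) → (191.320,34.041) → (160.360,97.934).

Shape 2 is a regular polygon drawn with `<polygon>`. Its stroke #000000 means engrave at S286, F3015. After flipping Y the toolpath is (140.537,79.360) → (118.049,35.736) → (91.513,77.023) → (140.537,79.360), returning to the start.

Shape 3 is a regular polygon drawn with `<path>`. Its stroke #000000 means engrave at S286, F3015. After flipping Y the toolpath is (29.500,56.891) → (31.837,48.977) → (26.152,42.996) → (18.130,44.929) → (15.793,52.843) → (21.478,58.824) → (29.500,56.891), returning to the start.

Shape 4 is a line segment drawn with `<line>`. Its stroke #000000 means engrave at S286, F3015. After flipping Y the toolpath is (123.146,75.992) → (153.597,26.838).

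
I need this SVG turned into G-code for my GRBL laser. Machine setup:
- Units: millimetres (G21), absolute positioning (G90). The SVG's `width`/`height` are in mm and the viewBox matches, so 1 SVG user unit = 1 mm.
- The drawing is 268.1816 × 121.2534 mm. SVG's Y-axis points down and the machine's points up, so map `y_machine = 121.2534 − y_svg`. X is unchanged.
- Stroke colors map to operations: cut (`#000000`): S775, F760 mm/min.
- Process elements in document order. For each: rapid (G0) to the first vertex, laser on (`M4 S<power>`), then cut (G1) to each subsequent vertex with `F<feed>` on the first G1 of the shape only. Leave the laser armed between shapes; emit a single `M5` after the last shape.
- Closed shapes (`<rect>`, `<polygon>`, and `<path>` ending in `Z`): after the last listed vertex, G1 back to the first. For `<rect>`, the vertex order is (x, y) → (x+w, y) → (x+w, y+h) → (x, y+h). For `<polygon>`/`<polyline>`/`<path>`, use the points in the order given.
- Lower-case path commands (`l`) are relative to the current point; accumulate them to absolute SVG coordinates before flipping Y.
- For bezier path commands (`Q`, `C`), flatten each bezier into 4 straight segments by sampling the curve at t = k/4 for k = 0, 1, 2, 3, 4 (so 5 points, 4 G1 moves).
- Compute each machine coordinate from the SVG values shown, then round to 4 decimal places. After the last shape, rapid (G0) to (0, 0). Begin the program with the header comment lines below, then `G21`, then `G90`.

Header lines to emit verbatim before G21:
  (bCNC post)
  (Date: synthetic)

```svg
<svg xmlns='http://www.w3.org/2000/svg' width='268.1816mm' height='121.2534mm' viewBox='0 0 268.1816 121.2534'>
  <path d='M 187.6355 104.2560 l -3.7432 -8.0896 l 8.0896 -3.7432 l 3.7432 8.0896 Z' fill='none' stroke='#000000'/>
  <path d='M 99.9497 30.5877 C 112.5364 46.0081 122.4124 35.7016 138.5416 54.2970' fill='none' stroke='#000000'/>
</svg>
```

(bCNC post)
(Date: synthetic)
G21
G90
G0 X187.6355 Y16.9974
M4 S775
G1 X183.8923 Y25.0870 F760
G1 X191.9819 Y28.8302
G1 X195.7251 Y20.7406
G1 X187.6355 Y16.9974
G0 X99.9497 Y90.6657
M4 S775
G1 X109.0215 Y83.0706 F760
G1 X117.9172 Y80.0017
G1 X127.4771 Y76.3374
G1 X138.5416 Y66.9564
M5
G0 X0.0000 Y0.0000

viewBox `0 0 268.1816 121.2534` with mm width/height → 1 unit = 1 mm. Flip: y_m = 121.2534 − y_svg.

**Shape 1** — `<path>` regular polygon, stroke `#000000` → cut (S775, F760). Machine vertices: (187.6355,16.9974) → (183.8923,25.0870) → (191.9819,28.8302) → (195.7251,20.7406) → (187.6355,16.9974). Closed: final G1 returns to the first vertex.

**Shape 2** — `<path>` cubic bezier, stroke `#000000` → cut (S775, F760). Control points (SVG): P0=(99.9497,30.5877), P1=(112.5364,46.0081), P2=(122.4124,35.7016), P3=(138.5416,54.2970); sampled at t=k/4. Machine vertices: (99.9497,90.6657) → (109.0215,83.0706) → (117.9172,80.0017) → (127.4771,76.3374) → (138.5416,66.9564). Open path.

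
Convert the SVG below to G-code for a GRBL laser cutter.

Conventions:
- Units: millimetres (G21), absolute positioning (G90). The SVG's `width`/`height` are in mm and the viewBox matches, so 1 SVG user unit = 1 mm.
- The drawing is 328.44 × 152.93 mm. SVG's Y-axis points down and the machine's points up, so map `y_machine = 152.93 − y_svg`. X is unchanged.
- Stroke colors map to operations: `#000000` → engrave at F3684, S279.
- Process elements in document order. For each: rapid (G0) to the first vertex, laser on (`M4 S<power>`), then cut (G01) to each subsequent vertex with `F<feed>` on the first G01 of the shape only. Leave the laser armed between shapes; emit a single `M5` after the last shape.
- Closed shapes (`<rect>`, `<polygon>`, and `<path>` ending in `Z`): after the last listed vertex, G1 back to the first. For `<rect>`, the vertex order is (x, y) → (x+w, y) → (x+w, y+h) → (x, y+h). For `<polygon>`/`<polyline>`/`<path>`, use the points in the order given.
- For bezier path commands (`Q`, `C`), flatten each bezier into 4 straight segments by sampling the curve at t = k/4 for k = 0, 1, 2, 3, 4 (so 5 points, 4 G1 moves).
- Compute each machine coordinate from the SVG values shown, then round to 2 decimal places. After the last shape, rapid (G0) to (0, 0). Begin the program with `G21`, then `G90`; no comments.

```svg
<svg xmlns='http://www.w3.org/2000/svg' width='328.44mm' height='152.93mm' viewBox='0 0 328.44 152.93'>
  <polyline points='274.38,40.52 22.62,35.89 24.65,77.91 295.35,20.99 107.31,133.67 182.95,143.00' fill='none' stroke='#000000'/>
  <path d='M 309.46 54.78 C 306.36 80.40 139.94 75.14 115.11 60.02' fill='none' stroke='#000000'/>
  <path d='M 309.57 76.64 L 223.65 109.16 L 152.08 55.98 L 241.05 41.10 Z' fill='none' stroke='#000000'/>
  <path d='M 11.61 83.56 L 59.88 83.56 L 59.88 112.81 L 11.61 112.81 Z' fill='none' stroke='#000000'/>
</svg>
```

G21
G90
G0 X274.38 Y112.41
M4 S279
G01 X22.62 Y117.04 F3684
G01 X24.65 Y75.02
G01 X295.35 Y131.94
G01 X107.31 Y19.26
G01 X182.95 Y9.93
G0 X309.46 Y98.15
M4 S279
G01 X281.28 Y84.40 F3684
G01 X220.43 Y80.25
G01 X155.52 Y83.75
G01 X115.11 Y92.91
G0 X309.57 Y76.29
M4 S279
G01 X223.65 Y43.77 F3684
G01 X152.08 Y96.95
G01 X241.05 Y111.83
G01 X309.57 Y76.29
G0 X11.61 Y69.37
M4 S279
G01 X59.88 Y69.37 F3684
G01 X59.88 Y40.12
G01 X11.61 Y40.12
G01 X11.61 Y69.37
M5
G0 X0.00 Y0.00

viewBox `0 0 328.44 152.93` with mm width/height → 1 unit = 1 mm. Flip: y_m = 152.93 − y_svg.

**Shape 1** — `<polyline>` open polyline, stroke `#000000` → engrave (S279, F3684). Machine vertices: (274.38,112.41) → (22.62,117.04) → (24.65,75.02) → (295.35,131.94) → (107.31,19.26) → (182.95,9.93). Open path.

**Shape 2** — `<path>` cubic bezier, stroke `#000000` → engrave (S279, F3684). Control points (SVG): P0=(309.46,54.78), P1=(306.36,80.40), P2=(139.94,75.14), P3=(115.11,60.02); sampled at t=k/4. Machine vertices: (309.46,98.15) → (281.28,84.40) → (220.43,80.25) → (155.52,83.75) → (115.11,92.91). Open path.

**Shape 3** — `<path>` closed polygon, stroke `#000000` → engrave (S279, F3684). Machine vertices: (309.57,76.29) → (223.65,43.77) → (152.08,96.95) → (241.05,111.83) → (309.57,76.29). Closed: final G1 returns to the first vertex.

**Shape 4** — `<path>` rectangle, stroke `#000000` → engrave (S279, F3684). Machine vertices: (11.61,69.37) → (59.88,69.37) → (59.88,40.12) → (11.61,40.12) → (11.61,69.37). Closed: final G1 returns to the first vertex.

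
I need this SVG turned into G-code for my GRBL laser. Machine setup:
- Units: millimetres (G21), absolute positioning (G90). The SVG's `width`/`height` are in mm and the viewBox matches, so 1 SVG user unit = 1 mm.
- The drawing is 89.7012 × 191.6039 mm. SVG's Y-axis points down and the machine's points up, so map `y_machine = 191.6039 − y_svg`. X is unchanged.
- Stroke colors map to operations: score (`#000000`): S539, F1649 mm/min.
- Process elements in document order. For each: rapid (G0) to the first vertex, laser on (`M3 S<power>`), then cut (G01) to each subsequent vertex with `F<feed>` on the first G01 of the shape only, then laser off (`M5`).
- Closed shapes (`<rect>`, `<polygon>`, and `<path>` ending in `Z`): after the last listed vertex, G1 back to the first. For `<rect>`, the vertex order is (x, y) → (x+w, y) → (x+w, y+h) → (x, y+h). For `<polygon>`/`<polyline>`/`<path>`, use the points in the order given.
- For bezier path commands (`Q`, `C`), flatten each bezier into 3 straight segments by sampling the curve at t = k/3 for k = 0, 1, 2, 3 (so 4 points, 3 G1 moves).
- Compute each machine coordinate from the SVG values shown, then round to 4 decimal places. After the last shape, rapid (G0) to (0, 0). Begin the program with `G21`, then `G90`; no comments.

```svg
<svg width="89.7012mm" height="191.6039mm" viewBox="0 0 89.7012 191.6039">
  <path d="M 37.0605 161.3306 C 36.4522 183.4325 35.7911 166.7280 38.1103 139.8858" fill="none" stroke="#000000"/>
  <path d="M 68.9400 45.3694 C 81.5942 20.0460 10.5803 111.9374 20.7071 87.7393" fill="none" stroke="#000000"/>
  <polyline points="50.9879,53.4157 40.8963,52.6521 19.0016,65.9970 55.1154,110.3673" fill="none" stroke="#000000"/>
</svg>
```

G21
G90
G0 X37.0605 Y30.2733
M3 S539
G01 X36.5469 Y20.0451 F1649
G01 X36.6722 Y29.3169
G01 X38.1103 Y51.7181
M5
G0 X68.9400 Y146.2345
M3 S539
G01 X59.8089 Y141.1272 F1649
G01 X31.5232 Y109.7221
G01 X20.7071 Y103.8646
M5
G0 X50.9879 Y138.1882
M3 S539
G01 X40.8963 Y138.9518 F1649
G01 X19.0016 Y125.6069
G01 X55.1154 Y81.2366
M5
G0 X0.0000 Y0.0000

1 u = 1 mm; y_m = 191.6039 − y.

[1] `<path>` cubic bezier, #000000→score S539 F1649: (37.0605,30.2733) → (36.5469,20.0451) → (36.6722,29.3169) → (38.1103,51.7181)

[2] `<path>` cubic bezier, #000000→score S539 F1649: (68.9400,146.2345) → (59.8089,141.1272) → (31.5232,109.7221) → (20.7071,103.8646)

[3] `<polyline>` open polyline, #000000→score S539 F1649: (50.9879,138.1882) → (40.8963,138.9518) → (19.0016,125.6069) → (55.1154,81.2366)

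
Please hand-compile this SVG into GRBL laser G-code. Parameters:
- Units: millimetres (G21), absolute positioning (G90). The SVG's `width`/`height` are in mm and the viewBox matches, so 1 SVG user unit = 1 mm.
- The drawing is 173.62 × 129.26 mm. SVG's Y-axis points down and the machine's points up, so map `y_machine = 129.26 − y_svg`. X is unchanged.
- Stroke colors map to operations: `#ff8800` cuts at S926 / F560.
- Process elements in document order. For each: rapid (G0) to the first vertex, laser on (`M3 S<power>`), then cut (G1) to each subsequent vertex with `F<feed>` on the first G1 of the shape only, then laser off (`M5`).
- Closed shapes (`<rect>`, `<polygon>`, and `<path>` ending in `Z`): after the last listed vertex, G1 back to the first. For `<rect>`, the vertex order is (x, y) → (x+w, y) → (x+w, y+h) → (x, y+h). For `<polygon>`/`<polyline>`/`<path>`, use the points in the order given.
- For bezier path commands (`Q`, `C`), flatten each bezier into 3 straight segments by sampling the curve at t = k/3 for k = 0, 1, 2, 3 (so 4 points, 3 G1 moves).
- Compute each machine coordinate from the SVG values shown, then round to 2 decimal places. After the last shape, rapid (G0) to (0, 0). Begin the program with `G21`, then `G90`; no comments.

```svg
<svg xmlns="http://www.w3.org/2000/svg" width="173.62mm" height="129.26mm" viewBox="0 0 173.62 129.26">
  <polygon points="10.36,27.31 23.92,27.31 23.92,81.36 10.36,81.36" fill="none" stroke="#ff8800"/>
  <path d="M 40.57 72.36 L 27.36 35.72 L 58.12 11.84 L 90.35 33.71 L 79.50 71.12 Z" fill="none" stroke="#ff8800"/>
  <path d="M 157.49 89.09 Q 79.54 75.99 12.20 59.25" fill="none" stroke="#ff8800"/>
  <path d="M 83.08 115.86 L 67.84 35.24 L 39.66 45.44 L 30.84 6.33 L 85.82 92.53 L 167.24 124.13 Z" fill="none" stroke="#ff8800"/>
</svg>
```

Since the viewBox matches the mm dimensions, user units are millimetres directly. The only transform is the Y-flip y_m = 129.26 − y_svg.

Shape 1 is a rectangle drawn with `<polygon>`. Its stroke #ff8800 means cut at S926, F560. After flipping Y the toolpath is (10.36,101.95) → (23.92,101.95) → (23.92,47.90) → (10.36,47.90) → (10.36,101.95), returning to the start.

Shape 2 is a regular polygon drawn with `<path>`. Its stroke #ff8800 means cut at S926, F560. After flipping Y the toolpath is (40.57,56.90) → (27.36,93.54) → (58.12,117.42) → (90.35,95.55) → (79.50,58.14) → (40.57,56.90), returning to the start.

Shape 3 is a quadratic bezier drawn with `<path>`. Its stroke #ff8800 means cut at S926, F560. After flipping Y the toolpath is (157.49,40.17) → (106.70,49.31) → (58.27,59.25) → (12.20,70.01).

Shape 4 is a closed polygon drawn with `<path>`. Its stroke #ff8800 means cut at S926, F560. After flipping Y the toolpath is (83.08,13.40) → (67.84,94.02) → (39.66,83.82) → (30.84,122.93) → (85.82,36.73) → (167.24,5.13) → (83.08,13.40), returning to the start.

G21
G90
G0 X10.36 Y101.95
M3 S926
G1 X23.92 Y101.95 F560
G1 X23.92 Y47.90
G1 X10.36 Y47.90
G1 X10.36 Y101.95
M5
G0 X40.57 Y56.90
M3 S926
G1 X27.36 Y93.54 F560
G1 X58.12 Y117.42
G1 X90.35 Y95.55
G1 X79.50 Y58.14
G1 X40.57 Y56.90
M5
G0 X157.49 Y40.17
M3 S926
G1 X106.70 Y49.31 F560
G1 X58.27 Y59.25
G1 X12.20 Y70.01
M5
G0 X83.08 Y13.40
M3 S926
G1 X67.84 Y94.02 F560
G1 X39.66 Y83.82
G1 X30.84 Y122.93
G1 X85.82 Y36.73
G1 X167.24 Y5.13
G1 X83.08 Y13.40
M5
G0 X0.00 Y0.00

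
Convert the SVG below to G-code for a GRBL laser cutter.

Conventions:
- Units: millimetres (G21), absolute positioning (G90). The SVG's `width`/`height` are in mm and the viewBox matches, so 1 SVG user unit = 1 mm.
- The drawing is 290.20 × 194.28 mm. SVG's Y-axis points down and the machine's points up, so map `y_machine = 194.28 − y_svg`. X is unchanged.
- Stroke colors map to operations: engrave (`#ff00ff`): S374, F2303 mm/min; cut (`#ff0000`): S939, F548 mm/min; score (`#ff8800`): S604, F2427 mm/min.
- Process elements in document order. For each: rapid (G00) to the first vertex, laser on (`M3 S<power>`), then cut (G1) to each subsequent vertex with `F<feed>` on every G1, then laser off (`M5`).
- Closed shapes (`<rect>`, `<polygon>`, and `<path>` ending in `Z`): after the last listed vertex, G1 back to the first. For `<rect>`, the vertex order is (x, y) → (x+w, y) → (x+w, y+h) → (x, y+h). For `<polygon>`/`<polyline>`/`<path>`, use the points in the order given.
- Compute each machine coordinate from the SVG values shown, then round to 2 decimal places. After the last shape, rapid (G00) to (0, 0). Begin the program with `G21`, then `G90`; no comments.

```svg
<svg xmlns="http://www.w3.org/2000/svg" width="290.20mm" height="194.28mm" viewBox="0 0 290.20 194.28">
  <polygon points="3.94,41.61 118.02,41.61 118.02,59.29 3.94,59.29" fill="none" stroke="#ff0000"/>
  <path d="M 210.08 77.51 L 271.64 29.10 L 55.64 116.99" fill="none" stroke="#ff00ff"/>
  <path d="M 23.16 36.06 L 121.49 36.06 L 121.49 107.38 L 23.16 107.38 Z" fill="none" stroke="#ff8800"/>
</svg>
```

1 u = 1 mm; y_m = 194.28 − y.

[1] `<polygon>` rectangle, #ff0000→cut S939 F548: (3.94,152.67) → (118.02,152.67) → (118.02,134.99) → (3.94,134.99) → (3.94,152.67) (closed)

[2] `<path>` open polyline, #ff00ff→engrave S374 F2303: (210.08,116.77) → (271.64,165.18) → (55.64,77.29)

[3] `<path>` rectangle, #ff8800→score S604 F2427: (23.16,158.22) → (121.49,158.22) → (121.49,86.90) → (23.16,86.90) → (23.16,158.22) (closed)

G21
G90
G00 X3.94 Y152.67
M3 S939
G1 X118.02 Y152.67 F548
G1 X118.02 Y134.99 F548
G1 X3.94 Y134.99 F548
G1 X3.94 Y152.67 F548
M5
G00 X210.08 Y116.77
M3 S374
G1 X271.64 Y165.18 F2303
G1 X55.64 Y77.29 F2303
M5
G00 X23.16 Y158.22
M3 S604
G1 X121.49 Y158.22 F2427
G1 X121.49 Y86.90 F2427
G1 X23.16 Y86.90 F2427
G1 X23.16 Y158.22 F2427
M5
G00 X0.00 Y0.00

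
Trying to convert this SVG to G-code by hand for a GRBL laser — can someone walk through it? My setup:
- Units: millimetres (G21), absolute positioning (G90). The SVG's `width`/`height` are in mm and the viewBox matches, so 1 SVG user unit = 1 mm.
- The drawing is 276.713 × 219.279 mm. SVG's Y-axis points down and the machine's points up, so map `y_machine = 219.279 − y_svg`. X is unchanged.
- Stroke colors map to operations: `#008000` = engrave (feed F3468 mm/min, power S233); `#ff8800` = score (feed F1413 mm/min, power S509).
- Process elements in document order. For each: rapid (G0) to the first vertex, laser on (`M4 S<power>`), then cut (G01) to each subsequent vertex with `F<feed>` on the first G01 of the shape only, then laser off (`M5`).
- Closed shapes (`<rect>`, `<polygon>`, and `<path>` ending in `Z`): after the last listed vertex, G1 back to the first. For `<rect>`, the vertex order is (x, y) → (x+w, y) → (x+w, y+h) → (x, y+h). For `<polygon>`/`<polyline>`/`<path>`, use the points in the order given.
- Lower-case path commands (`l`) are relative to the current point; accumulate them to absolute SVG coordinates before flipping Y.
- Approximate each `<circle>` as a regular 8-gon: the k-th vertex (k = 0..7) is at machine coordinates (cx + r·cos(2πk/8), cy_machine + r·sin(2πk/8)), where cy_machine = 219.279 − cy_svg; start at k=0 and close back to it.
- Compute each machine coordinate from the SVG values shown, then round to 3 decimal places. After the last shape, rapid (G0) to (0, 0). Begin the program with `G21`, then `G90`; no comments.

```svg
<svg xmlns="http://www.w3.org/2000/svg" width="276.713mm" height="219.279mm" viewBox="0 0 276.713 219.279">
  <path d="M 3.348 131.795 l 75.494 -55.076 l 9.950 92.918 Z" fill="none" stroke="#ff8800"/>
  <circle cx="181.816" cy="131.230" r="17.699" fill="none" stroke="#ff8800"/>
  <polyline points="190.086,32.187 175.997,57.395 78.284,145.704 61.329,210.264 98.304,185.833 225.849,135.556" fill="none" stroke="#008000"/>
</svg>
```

Since the viewBox matches the mm dimensions, user units are millimetres directly. The only transform is the Y-flip y_m = 219.279 − y_svg.

Shape 1 is a regular polygon drawn with `<path>`. Its stroke #ff8800 means score at S509, F1413. After flipping Y the toolpath is (3.348,87.484) → (78.842,142.560) → (88.792,49.642) → (3.348,87.484), returning to the start.

Shape 2 is a circle drawn with `<circle>`. Its stroke #ff8800 means score at S509, F1413. After flipping Y the toolpath is (199.515,88.049) → (194.331,100.564) → (181.816,105.748) → (169.301,100.564) → (164.117,88.049) → (169.301,75.534) → (181.816,70.350) → (194.331,75.534) → (199.515,88.049), returning to the start.

Shape 3 is a open polyline drawn with `<polyline>`. Its stroke #008000 means engrave at S233, F3468. After flipping Y the toolpath is (190.086,187.092) → (175.997,161.884) → (78.284,73.575) → (61.329,9.015) → (98.304,33.446) → (225.849,83.723).

G21
G90
G0 X3.348 Y87.484
M4 S509
G01 X78.842 Y142.560 F1413
G01 X88.792 Y49.642
G01 X3.348 Y87.484
M5
G0 X199.515 Y88.049
M4 S509
G01 X194.331 Y100.564 F1413
G01 X181.816 Y105.748
G01 X169.301 Y100.564
G01 X164.117 Y88.049
G01 X169.301 Y75.534
G01 X181.816 Y70.350
G01 X194.331 Y75.534
G01 X199.515 Y88.049
M5
G0 X190.086 Y187.092
M4 S233
G01 X175.997 Y161.884 F3468
G01 X78.284 Y73.575
G01 X61.329 Y9.015
G01 X98.304 Y33.446
G01 X225.849 Y83.723
M5
G0 X0.000 Y0.000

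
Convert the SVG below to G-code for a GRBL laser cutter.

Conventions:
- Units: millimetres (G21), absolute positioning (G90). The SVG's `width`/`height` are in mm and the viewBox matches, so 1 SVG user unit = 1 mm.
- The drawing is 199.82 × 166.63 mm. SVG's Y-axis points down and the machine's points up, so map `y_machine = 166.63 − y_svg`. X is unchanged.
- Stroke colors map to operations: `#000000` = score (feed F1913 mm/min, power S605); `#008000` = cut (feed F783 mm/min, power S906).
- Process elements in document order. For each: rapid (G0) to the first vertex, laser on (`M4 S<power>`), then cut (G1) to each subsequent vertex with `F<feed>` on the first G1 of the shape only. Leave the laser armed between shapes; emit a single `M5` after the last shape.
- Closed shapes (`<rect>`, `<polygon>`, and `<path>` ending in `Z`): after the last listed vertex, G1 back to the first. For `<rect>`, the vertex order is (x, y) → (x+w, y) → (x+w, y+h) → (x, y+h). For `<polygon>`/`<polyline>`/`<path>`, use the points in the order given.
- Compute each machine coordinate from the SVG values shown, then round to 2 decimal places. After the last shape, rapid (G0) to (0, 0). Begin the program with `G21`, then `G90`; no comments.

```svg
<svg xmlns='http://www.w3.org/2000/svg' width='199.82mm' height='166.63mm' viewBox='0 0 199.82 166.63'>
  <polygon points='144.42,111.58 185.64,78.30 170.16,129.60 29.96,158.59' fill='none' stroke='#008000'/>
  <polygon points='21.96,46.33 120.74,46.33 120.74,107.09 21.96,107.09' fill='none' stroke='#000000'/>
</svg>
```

viewBox `0 0 199.82 166.63` with mm width/height → 1 unit = 1 mm. Flip: y_m = 166.63 − y_svg.

**Shape 1** — `<polygon>` closed polygon, stroke `#008000` → cut (S906, F783). Machine vertices: (144.42,55.05) → (185.64,88.33) → (170.16,37.03) → (29.96,8.04) → (144.42,55.05). Closed: final G1 returns to the first vertex.

**Shape 2** — `<polygon>` rectangle, stroke `#000000` → score (S605, F1913). Machine vertices: (21.96,120.30) → (120.74,120.30) → (120.74,59.54) → (21.96,59.54) → (21.96,120.30). Closed: final G1 returns to the first vertex.

G21
G90
G0 X144.42 Y55.05
M4 S906
G1 X185.64 Y88.33 F783
G1 X170.16 Y37.03
G1 X29.96 Y8.04
G1 X144.42 Y55.05
G0 X21.96 Y120.30
M4 S605
G1 X120.74 Y120.30 F1913
G1 X120.74 Y59.54
G1 X21.96 Y59.54
G1 X21.96 Y120.30
M5
G0 X0.00 Y0.00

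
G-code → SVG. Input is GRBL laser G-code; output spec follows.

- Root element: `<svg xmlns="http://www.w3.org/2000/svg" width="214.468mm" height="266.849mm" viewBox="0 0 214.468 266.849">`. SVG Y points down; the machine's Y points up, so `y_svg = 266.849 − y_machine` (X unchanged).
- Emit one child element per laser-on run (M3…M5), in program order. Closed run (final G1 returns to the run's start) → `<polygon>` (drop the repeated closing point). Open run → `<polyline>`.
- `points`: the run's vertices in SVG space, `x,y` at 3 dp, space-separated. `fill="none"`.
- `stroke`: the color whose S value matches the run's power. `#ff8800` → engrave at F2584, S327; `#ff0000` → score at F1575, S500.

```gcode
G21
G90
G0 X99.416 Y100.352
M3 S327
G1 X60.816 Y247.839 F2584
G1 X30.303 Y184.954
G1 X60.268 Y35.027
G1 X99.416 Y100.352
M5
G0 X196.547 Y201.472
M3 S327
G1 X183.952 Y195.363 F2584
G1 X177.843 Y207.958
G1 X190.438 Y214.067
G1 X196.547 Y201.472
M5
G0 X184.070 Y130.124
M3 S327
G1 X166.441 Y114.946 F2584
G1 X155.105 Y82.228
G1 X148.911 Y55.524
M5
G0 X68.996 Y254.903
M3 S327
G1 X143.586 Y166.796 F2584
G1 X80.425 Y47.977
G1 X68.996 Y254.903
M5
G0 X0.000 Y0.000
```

<svg xmlns="http://www.w3.org/2000/svg" width="214.468mm" height="266.849mm" viewBox="0 0 214.468 266.849">
  <polygon points="99.416,166.497 60.816,19.010 30.303,81.895 60.268,231.822" fill="none" stroke="#ff8800"/>
  <polygon points="196.547,65.377 183.952,71.486 177.843,58.891 190.438,52.782" fill="none" stroke="#ff8800"/>
  <polyline points="184.070,136.725 166.441,151.903 155.105,184.621 148.911,211.325" fill="none" stroke="#ff8800"/>
  <polygon points="68.996,11.946 143.586,100.053 80.425,218.872" fill="none" stroke="#ff8800"/>
</svg>

Each laser-on run becomes one SVG element. Flip Y back into SVG space with y_svg = 266.849 − y_machine. Every run uses S327, so all elements get stroke `#ff8800` (engrave).

Run 1: The run returns to its start, so emit a `<polygon>` with points (Y-flipped): 99.416,166.497 60.816,19.010 30.303,81.895 60.268,231.822.

Run 2: The run returns to its start, so emit a `<polygon>` with points (Y-flipped): 196.547,65.377 183.952,71.486 177.843,58.891 190.438,52.782.

Run 3: The run is open, so emit a `<polyline>` with points (Y-flipped): 184.070,136.725 166.441,151.903 155.105,184.621 148.911,211.325.

Run 4: The run returns to its start, so emit a `<polygon>` with points (Y-flipped): 68.996,11.946 143.586,100.053 80.425,218.872.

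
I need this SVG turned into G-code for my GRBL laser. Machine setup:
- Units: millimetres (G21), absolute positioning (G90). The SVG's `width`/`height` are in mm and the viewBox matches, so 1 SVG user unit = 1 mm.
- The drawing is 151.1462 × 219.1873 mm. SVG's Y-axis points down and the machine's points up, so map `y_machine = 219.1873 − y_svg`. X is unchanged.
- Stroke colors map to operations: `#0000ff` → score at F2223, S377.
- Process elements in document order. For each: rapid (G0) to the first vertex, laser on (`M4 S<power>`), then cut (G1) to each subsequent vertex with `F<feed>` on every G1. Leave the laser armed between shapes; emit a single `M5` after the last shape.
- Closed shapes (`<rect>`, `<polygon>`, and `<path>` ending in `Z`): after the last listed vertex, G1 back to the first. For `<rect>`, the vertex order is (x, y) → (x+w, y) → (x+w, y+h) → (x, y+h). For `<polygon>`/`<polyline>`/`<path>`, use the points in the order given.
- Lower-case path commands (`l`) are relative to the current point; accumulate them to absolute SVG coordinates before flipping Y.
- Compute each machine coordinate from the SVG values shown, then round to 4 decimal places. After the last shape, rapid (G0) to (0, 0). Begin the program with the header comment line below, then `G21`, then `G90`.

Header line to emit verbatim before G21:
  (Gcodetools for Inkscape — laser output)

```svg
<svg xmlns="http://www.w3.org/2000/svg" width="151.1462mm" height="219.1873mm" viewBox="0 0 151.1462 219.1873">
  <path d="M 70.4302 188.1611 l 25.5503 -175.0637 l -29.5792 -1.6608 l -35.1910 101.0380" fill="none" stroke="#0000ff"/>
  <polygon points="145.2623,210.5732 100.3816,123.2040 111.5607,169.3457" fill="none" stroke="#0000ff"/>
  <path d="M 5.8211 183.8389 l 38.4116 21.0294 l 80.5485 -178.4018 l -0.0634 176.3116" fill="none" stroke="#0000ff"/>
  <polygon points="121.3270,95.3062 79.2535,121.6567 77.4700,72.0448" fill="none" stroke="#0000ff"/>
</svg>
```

1 u = 1 mm; y_m = 219.1873 − y.

[1] `<path>` open polyline, #0000ff→score S377 F2223: (70.4302,31.0262) → (95.9805,206.0899) → (66.4013,207.7507) → (31.2103,106.7127)

[2] `<polygon>` closed polygon, #0000ff→score S377 F2223: (145.2623,8.6141) → (100.3816,95.9833) → (111.5607,49.8416) → (145.2623,8.6141) (closed)

[3] `<path>` open polyline, #0000ff→score S377 F2223: (5.8211,35.3484) → (44.2327,14.3190) → (124.7812,192.7208) → (124.7178,16.4092)

[4] `<polygon>` regular polygon, #0000ff→score S377 F2223: (121.3270,123.8811) → (79.2535,97.5306) → (77.4700,147.1425) → (121.3270,123.8811) (closed)

(Gcodetools for Inkscape — laser output)
G21
G90
G0 X70.4302 Y31.0262
M4 S377
G1 X95.9805 Y206.0899 F2223
G1 X66.4013 Y207.7507 F2223
G1 X31.2103 Y106.7127 F2223
G0 X145.2623 Y8.6141
M4 S377
G1 X100.3816 Y95.9833 F2223
G1 X111.5607 Y49.8416 F2223
G1 X145.2623 Y8.6141 F2223
G0 X5.8211 Y35.3484
M4 S377
G1 X44.2327 Y14.3190 F2223
G1 X124.7812 Y192.7208 F2223
G1 X124.7178 Y16.4092 F2223
G0 X121.3270 Y123.8811
M4 S377
G1 X79.2535 Y97.5306 F2223
G1 X77.4700 Y147.1425 F2223
G1 X121.3270 Y123.8811 F2223
M5
G0 X0.0000 Y0.0000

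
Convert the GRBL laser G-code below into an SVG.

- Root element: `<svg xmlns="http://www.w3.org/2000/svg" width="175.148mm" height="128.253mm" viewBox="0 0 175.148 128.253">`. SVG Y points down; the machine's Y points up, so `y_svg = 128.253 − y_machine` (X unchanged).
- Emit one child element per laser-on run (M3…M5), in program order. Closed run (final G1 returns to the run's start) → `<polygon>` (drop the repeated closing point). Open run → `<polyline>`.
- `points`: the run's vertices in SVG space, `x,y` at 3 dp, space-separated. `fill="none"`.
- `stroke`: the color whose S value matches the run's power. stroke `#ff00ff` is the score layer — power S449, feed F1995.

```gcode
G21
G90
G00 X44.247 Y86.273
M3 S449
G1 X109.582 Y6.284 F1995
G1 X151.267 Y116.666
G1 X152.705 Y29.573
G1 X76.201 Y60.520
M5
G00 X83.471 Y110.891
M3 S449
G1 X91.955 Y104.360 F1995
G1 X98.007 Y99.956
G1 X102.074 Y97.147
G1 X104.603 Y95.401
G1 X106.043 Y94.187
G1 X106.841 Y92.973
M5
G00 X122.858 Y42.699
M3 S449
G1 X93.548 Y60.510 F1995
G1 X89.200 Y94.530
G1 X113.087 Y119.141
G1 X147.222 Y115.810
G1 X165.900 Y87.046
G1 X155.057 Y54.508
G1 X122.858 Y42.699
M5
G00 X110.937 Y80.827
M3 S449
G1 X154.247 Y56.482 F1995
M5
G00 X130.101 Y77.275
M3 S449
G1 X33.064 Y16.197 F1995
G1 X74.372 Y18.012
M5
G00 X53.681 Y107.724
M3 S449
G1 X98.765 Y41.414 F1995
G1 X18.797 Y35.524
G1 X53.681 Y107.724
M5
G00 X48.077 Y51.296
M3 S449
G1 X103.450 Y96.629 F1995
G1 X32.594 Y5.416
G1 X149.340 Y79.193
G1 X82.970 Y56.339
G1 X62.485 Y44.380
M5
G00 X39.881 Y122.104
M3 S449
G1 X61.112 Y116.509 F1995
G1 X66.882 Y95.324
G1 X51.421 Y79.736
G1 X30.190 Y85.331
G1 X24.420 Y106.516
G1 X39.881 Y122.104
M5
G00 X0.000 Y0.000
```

<svg xmlns="http://www.w3.org/2000/svg" width="175.148mm" height="128.253mm" viewBox="0 0 175.148 128.253">
  <polyline points="44.247,41.980 109.582,121.969 151.267,11.587 152.705,98.680 76.201,67.733" fill="none" stroke="#ff00ff"/>
  <polyline points="83.471,17.362 91.955,23.893 98.007,28.297 102.074,31.106 104.603,32.852 106.043,34.066 106.841,35.280" fill="none" stroke="#ff00ff"/>
  <polygon points="122.858,85.554 93.548,67.743 89.200,33.723 113.087,9.112 147.222,12.443 165.900,41.207 155.057,73.745" fill="none" stroke="#ff00ff"/>
  <polyline points="110.937,47.426 154.247,71.771" fill="none" stroke="#ff00ff"/>
  <polyline points="130.101,50.978 33.064,112.056 74.372,110.241" fill="none" stroke="#ff00ff"/>
  <polygon points="53.681,20.529 98.765,86.839 18.797,92.729" fill="none" stroke="#ff00ff"/>
  <polyline points="48.077,76.957 103.450,31.624 32.594,122.837 149.340,49.060 82.970,71.914 62.485,83.873" fill="none" stroke="#ff00ff"/>
  <polygon points="39.881,6.149 61.112,11.744 66.882,32.929 51.421,48.517 30.190,42.922 24.420,21.737" fill="none" stroke="#ff00ff"/>
</svg>

Machine Y-up, SVG Y-down with viewBox height 128.253, so y_svg = 128.253 − y_machine; X carries over. Every run uses S449, so all elements get stroke `#ff00ff` (score).

Run 1: The run is open, so emit a `<polyline>` with points (Y-flipped): 44.247,41.980 109.582,121.969 151.267,11.587 152.705,98.680 76.201,67.733.

Run 2: The run is open, so emit a `<polyline>` with points (Y-flipped): 83.471,17.362 91.955,23.893 98.007,28.297 102.074,31.106 104.603,32.852 106.043,34.066 106.841,35.280.

Run 3: The run returns to its start, so emit a `<polygon>` with points (Y-flipped): 122.858,85.554 93.548,67.743 89.200,33.723 113.087,9.112 147.222,12.443 165.900,41.207 155.057,73.745.

Run 4: The run is open, so emit a `<polyline>` with points (Y-flipped): 110.937,47.426 154.247,71.771.

Run 5: The run is open, so emit a `<polyline>` with points (Y-flipped): 130.101,50.978 33.064,112.056 74.372,110.241.

Run 6: The run returns to its start, so emit a `<polygon>` with points (Y-flipped): 53.681,20.529 98.765,86.839 18.797,92.729.

Run 7: The run is open, so emit a `<polyline>` with points (Y-flipped): 48.077,76.957 103.450,31.624 32.594,122.837 149.340,49.060 82.970,71.914 62.485,83.873.

Run 8: The run returns to its start, so emit a `<polygon>` with points (Y-flipped): 39.881,6.149 61.112,11.744 66.882,32.929 51.421,48.517 30.190,42.922 24.420,21.737.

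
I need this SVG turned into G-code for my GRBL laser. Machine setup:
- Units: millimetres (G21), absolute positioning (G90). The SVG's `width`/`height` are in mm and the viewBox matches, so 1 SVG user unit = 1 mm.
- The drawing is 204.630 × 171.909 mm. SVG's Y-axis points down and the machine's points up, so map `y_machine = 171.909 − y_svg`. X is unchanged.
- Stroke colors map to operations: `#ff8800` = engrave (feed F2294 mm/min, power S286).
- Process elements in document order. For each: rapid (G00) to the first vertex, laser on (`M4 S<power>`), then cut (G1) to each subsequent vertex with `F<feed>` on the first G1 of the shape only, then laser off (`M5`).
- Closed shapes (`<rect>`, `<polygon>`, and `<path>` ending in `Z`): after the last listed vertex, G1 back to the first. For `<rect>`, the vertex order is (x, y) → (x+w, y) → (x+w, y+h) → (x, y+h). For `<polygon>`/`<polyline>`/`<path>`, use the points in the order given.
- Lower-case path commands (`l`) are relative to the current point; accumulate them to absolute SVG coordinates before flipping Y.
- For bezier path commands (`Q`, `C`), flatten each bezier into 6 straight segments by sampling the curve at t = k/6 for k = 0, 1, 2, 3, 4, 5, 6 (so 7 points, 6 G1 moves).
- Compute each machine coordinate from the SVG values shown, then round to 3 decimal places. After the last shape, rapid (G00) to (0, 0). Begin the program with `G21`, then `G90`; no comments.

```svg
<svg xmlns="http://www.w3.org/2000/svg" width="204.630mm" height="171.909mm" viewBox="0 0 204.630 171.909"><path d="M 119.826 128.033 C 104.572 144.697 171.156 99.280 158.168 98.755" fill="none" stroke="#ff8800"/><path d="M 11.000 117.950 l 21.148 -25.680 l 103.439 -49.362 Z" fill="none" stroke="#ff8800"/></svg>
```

G21
G90
G00 X119.826 Y43.876
M4 S286
G1 X118.272 Y40.222 F2294
G1 X125.873 Y43.944
G1 X138.147 Y52.069
G1 X150.610 Y61.627
G1 X158.778 Y69.646
G1 X158.168 Y73.154
M5
G00 X11.000 Y53.959
M4 S286
G1 X32.148 Y79.639 F2294
G1 X135.587 Y129.001
G1 X11.000 Y53.959
M5
G00 X0.000 Y0.000

1 u = 1 mm; y_m = 171.909 − y.

[1] `<path>` cubic bezier, #ff8800→engrave S286 F2294: (119.826,43.876) → (118.272,40.222) → (125.873,43.944) → (138.147,52.069) → (150.610,61.627) → (158.778,69.646) → (158.168,73.154)

[2] `<path>` closed polygon, #ff8800→engrave S286 F2294: (11.000,53.959) → (32.148,79.639) → (135.587,129.001) → (11.000,53.959) (closed)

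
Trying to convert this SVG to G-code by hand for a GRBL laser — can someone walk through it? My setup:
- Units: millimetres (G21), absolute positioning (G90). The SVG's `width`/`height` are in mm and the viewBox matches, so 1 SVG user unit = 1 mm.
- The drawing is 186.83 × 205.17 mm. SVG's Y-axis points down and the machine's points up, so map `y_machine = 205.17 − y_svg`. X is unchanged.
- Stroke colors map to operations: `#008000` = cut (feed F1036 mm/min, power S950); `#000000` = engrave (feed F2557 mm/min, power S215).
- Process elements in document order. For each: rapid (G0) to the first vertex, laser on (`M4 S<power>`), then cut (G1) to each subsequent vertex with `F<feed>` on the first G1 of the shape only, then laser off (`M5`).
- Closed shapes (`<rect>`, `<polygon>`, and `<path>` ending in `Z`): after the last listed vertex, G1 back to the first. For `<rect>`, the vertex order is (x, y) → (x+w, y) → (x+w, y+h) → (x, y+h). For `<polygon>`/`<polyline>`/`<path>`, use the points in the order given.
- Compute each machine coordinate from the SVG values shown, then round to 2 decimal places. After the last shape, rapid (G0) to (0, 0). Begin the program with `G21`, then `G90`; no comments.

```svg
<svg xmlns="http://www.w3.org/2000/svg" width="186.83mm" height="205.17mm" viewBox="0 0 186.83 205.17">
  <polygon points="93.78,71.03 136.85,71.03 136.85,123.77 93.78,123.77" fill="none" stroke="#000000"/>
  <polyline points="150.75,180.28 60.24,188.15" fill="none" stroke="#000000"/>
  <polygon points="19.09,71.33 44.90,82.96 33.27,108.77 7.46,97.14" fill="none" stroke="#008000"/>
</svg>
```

Since the viewBox matches the mm dimensions, user units are millimetres directly. The only transform is the Y-flip y_m = 205.17 − y_svg.

Shape 1 is a rectangle drawn with `<polygon>`. Its stroke #000000 means engrave at S215, F2557. After flipping Y the toolpath is (93.78,134.14) → (136.85,134.14) → (136.85,81.40) → (93.78,81.40) → (93.78,134.14), returning to the start.

Shape 2 is a line segment drawn with `<polyline>`. Its stroke #000000 means engrave at S215, F2557. After flipping Y the toolpath is (150.75,24.89) → (60.24,17.02).

Shape 3 is a regular polygon drawn with `<polygon>`. Its stroke #008000 means cut at S950, F1036. After flipping Y the toolpath is (19.09,133.84) → (44.90,122.21) → (33.27,96.40) → (7.46,108.03) → (19.09,133.84), returning to the start.

G21
G90
G0 X93.78 Y134.14
M4 S215
G1 X136.85 Y134.14 F2557
G1 X136.85 Y81.40
G1 X93.78 Y81.40
G1 X93.78 Y134.14
M5
G0 X150.75 Y24.89
M4 S215
G1 X60.24 Y17.02 F2557
M5
G0 X19.09 Y133.84
M4 S950
G1 X44.90 Y122.21 F1036
G1 X33.27 Y96.40
G1 X7.46 Y108.03
G1 X19.09 Y133.84
M5
G0 X0.00 Y0.00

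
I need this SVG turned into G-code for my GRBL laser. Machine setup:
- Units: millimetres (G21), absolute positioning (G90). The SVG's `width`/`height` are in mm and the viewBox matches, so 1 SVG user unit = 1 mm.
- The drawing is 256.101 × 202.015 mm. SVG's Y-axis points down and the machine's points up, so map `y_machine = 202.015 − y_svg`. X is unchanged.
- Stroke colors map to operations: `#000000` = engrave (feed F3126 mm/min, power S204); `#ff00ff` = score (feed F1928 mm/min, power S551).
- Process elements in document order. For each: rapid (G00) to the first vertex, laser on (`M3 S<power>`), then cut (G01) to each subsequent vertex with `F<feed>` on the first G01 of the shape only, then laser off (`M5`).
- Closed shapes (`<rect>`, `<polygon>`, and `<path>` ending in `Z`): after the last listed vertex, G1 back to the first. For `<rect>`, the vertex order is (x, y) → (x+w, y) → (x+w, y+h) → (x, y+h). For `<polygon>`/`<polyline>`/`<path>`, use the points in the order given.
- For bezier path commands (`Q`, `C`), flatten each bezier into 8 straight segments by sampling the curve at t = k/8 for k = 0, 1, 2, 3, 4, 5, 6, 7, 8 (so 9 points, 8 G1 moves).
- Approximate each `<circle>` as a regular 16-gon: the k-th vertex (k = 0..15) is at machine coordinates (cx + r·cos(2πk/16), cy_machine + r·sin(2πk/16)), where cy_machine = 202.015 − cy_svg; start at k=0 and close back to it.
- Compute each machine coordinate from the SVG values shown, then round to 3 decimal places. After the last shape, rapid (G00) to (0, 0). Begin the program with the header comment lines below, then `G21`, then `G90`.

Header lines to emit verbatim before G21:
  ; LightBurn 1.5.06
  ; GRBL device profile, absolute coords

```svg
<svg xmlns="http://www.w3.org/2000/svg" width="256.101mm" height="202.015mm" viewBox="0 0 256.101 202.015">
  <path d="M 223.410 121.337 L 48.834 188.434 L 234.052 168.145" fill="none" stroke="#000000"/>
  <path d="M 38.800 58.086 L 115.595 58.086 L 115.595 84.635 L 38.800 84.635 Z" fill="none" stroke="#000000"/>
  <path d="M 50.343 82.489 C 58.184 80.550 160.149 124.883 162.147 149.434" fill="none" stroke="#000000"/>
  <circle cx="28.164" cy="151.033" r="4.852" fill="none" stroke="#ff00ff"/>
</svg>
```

1 u = 1 mm; y_m = 202.015 − y.

[1] `<path>` open polyline, #000000→engrave S204 F3126: (223.410,80.678) → (48.834,13.581) → (234.052,33.870)

[2] `<path>` rectangle, #000000→engrave S204 F3126: (38.800,143.929) → (115.595,143.929) → (115.595,117.380) → (38.800,117.380) → (38.800,143.929) (closed)

[3] `<path>` cubic bezier, #000000→engrave S204 F3126: (50.343,119.526) → (57.316,118.213) → (70.839,113.336) → (88.637,105.670) → (108.436,95.987) → (127.961,85.063) → (144.937,73.671) → (157.091,62.586) → (162.147,52.581)

[4] `<circle>` circle, #ff00ff→score S551 F1928: (33.016,50.982) → (32.647,52.839) → (31.595,54.413) → (30.021,55.465) → (28.164,55.834) → (26.307,55.465) → (24.733,54.413) → (23.681,52.839) → (23.312,50.982) → (23.681,49.125) → (24.733,47.551) → (26.307,46.499) → (28.164,46.130) → (30.021,46.499) → (31.595,47.551) → (32.647,49.125) → (33.016,50.982) (closed)

; LightBurn 1.5.06
; GRBL device profile, absolute coords
G21
G90
G00 X223.410 Y80.678
M3 S204
G01 X48.834 Y13.581 F3126
G01 X234.052 Y33.870
M5
G00 X38.800 Y143.929
M3 S204
G01 X115.595 Y143.929 F3126
G01 X115.595 Y117.380
G01 X38.800 Y117.380
G01 X38.800 Y143.929
M5
G00 X50.343 Y119.526
M3 S204
G01 X57.316 Y118.213 F3126
G01 X70.839 Y113.336
G01 X88.637 Y105.670
G01 X108.436 Y95.987
G01 X127.961 Y85.063
G01 X144.937 Y73.671
G01 X157.091 Y62.586
G01 X162.147 Y52.581
M5
G00 X33.016 Y50.982
M3 S551
G01 X32.647 Y52.839 F1928
G01 X31.595 Y54.413
G01 X30.021 Y55.465
G01 X28.164 Y55.834
G01 X26.307 Y55.465
G01 X24.733 Y54.413
G01 X23.681 Y52.839
G01 X23.312 Y50.982
G01 X23.681 Y49.125
G01 X24.733 Y47.551
G01 X26.307 Y46.499
G01 X28.164 Y46.130
G01 X30.021 Y46.499
G01 X31.595 Y47.551
G01 X32.647 Y49.125
G01 X33.016 Y50.982
M5
G00 X0.000 Y0.000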